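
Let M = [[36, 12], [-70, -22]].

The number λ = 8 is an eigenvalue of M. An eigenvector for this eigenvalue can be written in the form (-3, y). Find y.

We need (M - 8I)v = 0.
M - 8I = [[28, 12], [-70, -30]].
Row 1: (28)·-3 + (12)·y = 0
Row 2: (-70)·-3 + (-30)·y = 0
Solving gives y = 7.
Check: M·(-3, 7) = (-24, 56) = 8·(-3, 7).

7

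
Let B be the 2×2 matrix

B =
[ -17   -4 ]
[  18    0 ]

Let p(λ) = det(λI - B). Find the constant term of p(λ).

p(λ) = λ^2 + 17λ + 72.
The constant term is 72.

72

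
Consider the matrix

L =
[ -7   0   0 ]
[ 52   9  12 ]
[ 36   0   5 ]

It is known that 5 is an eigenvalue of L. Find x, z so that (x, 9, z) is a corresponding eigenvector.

0, -3

We need (L - 5I)v = 0.
L - 5I = [[-12, 0, 0], [52, 4, 12], [36, 0, 0]].
Row 1: (-12)·x + (0)·9 + (0)·z = 0
Row 2: (52)·x + (4)·9 + (12)·z = 0
Row 3: (36)·x + (0)·9 + (0)·z = 0
Solving gives x = 0, z = -3.
Check: L·(0, 9, -3) = (0, 45, -15) = 5·(0, 9, -3).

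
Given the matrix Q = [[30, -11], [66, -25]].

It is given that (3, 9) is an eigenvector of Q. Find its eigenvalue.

-3

Compute Qv: Q·(3, 9) = (-9, -27).
Since Qv = λv, compare component 1: -9 = λ·3, so λ = -3.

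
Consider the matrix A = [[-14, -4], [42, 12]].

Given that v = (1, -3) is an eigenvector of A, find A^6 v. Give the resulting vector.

(64, -192)

First find the eigenvalue: Av = (-2, 6) = -2·(1, -3), so λ = -2.
Then A^6 v = λ^6·v = (-2)^6·(1, -3) = 64·(1, -3) = (64, -192).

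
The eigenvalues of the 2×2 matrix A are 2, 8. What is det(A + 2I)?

40

If A has eigenvalues 2, 8, then A + 2I has eigenvalues 4, 10.
det(A + 2I) = (4) · (10) = 40.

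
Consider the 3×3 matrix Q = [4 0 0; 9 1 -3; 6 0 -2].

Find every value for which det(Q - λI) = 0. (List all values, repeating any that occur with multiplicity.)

-2, 1, 4

Set up det(sI - Q) = 0.
Expanding the 3×3 determinant: p(s) = s^3 - 3s^2 - 6s + 8.
Since p(1) = 0, s = 1 is a root.
Dividing by (s - 1) leaves s^2 - 2s - 8.
The quadratic factors as (s + 2)·(s - 4).
Eigenvalues: -2, 1, 4.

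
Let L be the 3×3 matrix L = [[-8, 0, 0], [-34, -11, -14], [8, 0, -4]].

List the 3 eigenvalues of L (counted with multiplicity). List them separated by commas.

The characteristic polynomial is p(t) = det(tI - L).
Expanding the 3×3 determinant: p(t) = t^3 + 23t^2 + 164t + 352.
Rational-root test: t = -11 gives p(-11) = 0.
Factor out (t + 11): p(t) = (t + 11)·(t^2 + 12t + 32).
The quadratic factors as (t + 8)·(t + 4).
Eigenvalues: -11, -8, -4.

-11, -8, -4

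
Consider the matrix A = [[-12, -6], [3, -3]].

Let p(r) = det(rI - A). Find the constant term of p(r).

p(r) = r^2 + 15r + 54.
The constant term is 54.

54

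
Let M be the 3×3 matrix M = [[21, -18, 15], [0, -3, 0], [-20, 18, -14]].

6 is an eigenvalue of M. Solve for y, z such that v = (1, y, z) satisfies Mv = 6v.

We need (M - 6I)v = 0.
M - 6I = [[15, -18, 15], [0, -9, 0], [-20, 18, -20]].
Row 1: (15)·1 + (-18)·y + (15)·z = 0
Row 2: (0)·1 + (-9)·y + (0)·z = 0
Row 3: (-20)·1 + (18)·y + (-20)·z = 0
Solving gives y = 0, z = -1.
Check: M·(1, 0, -1) = (6, 0, -6) = 6·(1, 0, -1).

0, -1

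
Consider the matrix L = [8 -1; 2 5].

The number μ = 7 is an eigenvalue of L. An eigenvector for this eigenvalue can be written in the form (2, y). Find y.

2

We need (L - 7I)v = 0.
L - 7I = [[1, -1], [2, -2]].
Row 1: (1)·2 + (-1)·y = 0
Row 2: (2)·2 + (-2)·y = 0
Solving gives y = 2.
Check: L·(2, 2) = (14, 14) = 7·(2, 2).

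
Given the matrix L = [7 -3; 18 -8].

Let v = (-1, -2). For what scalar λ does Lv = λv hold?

Compute Lv: L·(-1, -2) = (-1, -2).
Since Lv = λv, compare component 1: -1 = λ·-1, so λ = 1.

1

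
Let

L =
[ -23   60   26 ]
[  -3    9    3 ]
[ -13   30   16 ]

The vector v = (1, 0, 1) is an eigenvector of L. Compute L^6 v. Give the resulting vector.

First find the eigenvalue: Lv = (3, 0, 3) = 3·(1, 0, 1), so λ = 3.
Then L^6 v = λ^6·v = 3^6·(1, 0, 1) = 729·(1, 0, 1) = (729, 0, 729).

(729, 0, 729)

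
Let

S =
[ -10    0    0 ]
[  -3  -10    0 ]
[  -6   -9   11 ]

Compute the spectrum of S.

S is lower triangular, so its eigenvalues are the diagonal entries.
Diagonal: -10, -10, 11.

-10, -10, 11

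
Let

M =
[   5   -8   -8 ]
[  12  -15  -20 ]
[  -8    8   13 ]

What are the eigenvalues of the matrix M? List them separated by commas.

-3, 1, 5

Compute the characteristic polynomial p(lambda) = det(lambda·I - M).
Cofactor expansion gives p(lambda) = lambda^3 - 3·lambda^2 - 13·lambda + 15.
Rational-root test: lambda = -3 gives p(-3) = 0.
Factor out (lambda + 3): p(lambda) = (lambda + 3)·(lambda^2 - 6·lambda + 5).
The quadratic factors as (lambda - 1)·(lambda - 5).
Eigenvalues: -3, 1, 5.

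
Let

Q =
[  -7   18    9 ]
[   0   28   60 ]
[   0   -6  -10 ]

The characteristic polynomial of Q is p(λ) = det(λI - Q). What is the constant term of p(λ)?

p(λ) = λ^3 - 11λ^2 - 46λ + 560.
The constant term is 560.

560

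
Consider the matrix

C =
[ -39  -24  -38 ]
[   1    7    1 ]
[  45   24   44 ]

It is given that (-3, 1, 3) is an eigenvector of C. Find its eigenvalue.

7

Compute Cv: C·(-3, 1, 3) = (-21, 7, 21).
Since Cv = λv, compare component 1: -21 = λ·-3, so λ = 7.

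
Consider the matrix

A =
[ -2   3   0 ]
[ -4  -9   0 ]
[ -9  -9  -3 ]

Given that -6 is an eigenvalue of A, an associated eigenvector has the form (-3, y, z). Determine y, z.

4, 3

We need (A + 6I)v = 0.
A + 6I = [[4, 3, 0], [-4, -3, 0], [-9, -9, 3]].
Row 1: (4)·-3 + (3)·y + (0)·z = 0
Row 2: (-4)·-3 + (-3)·y + (0)·z = 0
Row 3: (-9)·-3 + (-9)·y + (3)·z = 0
Solving gives y = 4, z = 3.
Check: A·(-3, 4, 3) = (18, -24, -18) = -6·(-3, 4, 3).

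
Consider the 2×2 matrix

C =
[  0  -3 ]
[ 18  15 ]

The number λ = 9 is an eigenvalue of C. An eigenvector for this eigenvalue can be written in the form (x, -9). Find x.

We need (C - 9I)v = 0.
C - 9I = [[-9, -3], [18, 6]].
Row 1: (-9)·x + (-3)·-9 = 0
Row 2: (18)·x + (6)·-9 = 0
Solving gives x = 3.
Check: C·(3, -9) = (27, -81) = 9·(3, -9).

3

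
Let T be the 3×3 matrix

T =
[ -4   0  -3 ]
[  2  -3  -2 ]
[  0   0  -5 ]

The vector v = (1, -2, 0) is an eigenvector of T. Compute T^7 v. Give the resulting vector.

First find the eigenvalue: Tv = (-4, 8, 0) = -4·(1, -2, 0), so λ = -4.
Then T^7 v = λ^7·v = (-4)^7·(1, -2, 0) = -16384·(1, -2, 0) = (-16384, 32768, 0).

(-16384, 32768, 0)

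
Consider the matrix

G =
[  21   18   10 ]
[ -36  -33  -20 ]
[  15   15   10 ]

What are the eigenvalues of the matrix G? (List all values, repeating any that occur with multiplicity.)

-5, 0, 3

The characteristic polynomial is p(λ) = det(λI - G).
Expanding along the first row, p(λ) = λ^3 + 2λ^2 - 15λ.
Since p(0) = 0, λ = 0 is a root.
Dividing by λ leaves λ^2 + 2λ - 15.
The quadratic factors as (λ + 5)·(λ - 3).
Eigenvalues: -5, 0, 3.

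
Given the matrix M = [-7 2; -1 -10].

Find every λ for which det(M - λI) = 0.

det(M - λI) = (-7 - λ)(-10 - λ) - (2)·(-1) = λ^2 + 17λ + 72.
This factors as (λ + 9)·(λ + 8) = 0.
Eigenvalues: -9, -8.

-9, -8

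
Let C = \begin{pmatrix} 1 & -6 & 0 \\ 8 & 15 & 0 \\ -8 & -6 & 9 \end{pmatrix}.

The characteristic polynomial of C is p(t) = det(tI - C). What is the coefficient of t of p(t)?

p(t) = t^3 - 25t^2 + 207t - 567.
The coefficient of t is 207.

207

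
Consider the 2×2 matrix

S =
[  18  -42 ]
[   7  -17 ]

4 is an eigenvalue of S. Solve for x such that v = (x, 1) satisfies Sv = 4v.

3

We need (S - 4I)v = 0.
S - 4I = [[14, -42], [7, -21]].
Row 1: (14)·x + (-42)·1 = 0
Row 2: (7)·x + (-21)·1 = 0
Solving gives x = 3.
Check: S·(3, 1) = (12, 4) = 4·(3, 1).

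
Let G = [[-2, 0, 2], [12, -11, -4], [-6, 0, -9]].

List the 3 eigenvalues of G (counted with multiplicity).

-11, -6, -5

Set up det(lambda·I - G) = 0.
Cofactor expansion gives p(lambda) = lambda^3 + 22·lambda^2 + 151·lambda + 330.
Since p(-11) = 0, lambda = -11 is a root.
Dividing by (lambda + 11) leaves lambda^2 + 11·lambda + 30.
The quadratic factors as (lambda + 6)·(lambda + 5).
Eigenvalues: -11, -6, -5.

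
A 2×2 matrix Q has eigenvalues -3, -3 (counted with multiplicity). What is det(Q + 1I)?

4

If Q has eigenvalues -3, -3, then Q + 1I has eigenvalues -2, -2.
det(Q + 1I) = (-2) · (-2) = 4.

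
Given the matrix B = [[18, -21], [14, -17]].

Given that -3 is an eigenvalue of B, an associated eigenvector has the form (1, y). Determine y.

1

We need (B + 3I)v = 0.
B + 3I = [[21, -21], [14, -14]].
Row 1: (21)·1 + (-21)·y = 0
Row 2: (14)·1 + (-14)·y = 0
Solving gives y = 1.
Check: B·(1, 1) = (-3, -3) = -3·(1, 1).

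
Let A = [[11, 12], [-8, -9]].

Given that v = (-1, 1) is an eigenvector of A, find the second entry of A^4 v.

First find the eigenvalue: Av = (1, -1) = -1·(-1, 1), so λ = -1.
Then A^4 v = λ^4·v = (-1)^4·(-1, 1) = 1·(-1, 1) = (-1, 1).

1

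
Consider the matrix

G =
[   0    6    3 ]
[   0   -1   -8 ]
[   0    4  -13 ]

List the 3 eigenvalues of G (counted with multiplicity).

-9, -5, 0

Set up det(rI - G) = 0.
Expanding the 3×3 determinant: p(r) = r^3 + 14r^2 + 45r.
Try r = 0: p(0) = 0, so 0 is a root.
Factor out r: p(r) = r·(r^2 + 14r + 45).
The quadratic factors as (r + 9)·(r + 5).
Eigenvalues: -9, -5, 0.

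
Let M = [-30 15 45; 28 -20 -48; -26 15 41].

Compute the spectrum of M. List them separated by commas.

Compute the characteristic polynomial p(lambda) = det(lambda·I - M).
Cofactor expansion gives p(lambda) = lambda^3 + 9·lambda^2 + 20·lambda.
Rational-root test: lambda = -4 gives p(-4) = 0.
Factor out (lambda + 4): p(lambda) = (lambda + 4)·(lambda^2 + 5·lambda).
The quadratic factors as (lambda + 5)·lambda.
Eigenvalues: -5, -4, 0.

-5, -4, 0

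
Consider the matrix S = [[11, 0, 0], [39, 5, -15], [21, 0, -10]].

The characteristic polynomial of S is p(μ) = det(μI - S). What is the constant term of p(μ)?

550

p(μ) = μ^3 - 6μ^2 - 105μ + 550.
The constant term is 550.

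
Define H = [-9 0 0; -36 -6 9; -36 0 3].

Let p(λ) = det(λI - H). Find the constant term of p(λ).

p(λ) = λ^3 + 12λ^2 + 9λ - 162.
The constant term is -162.

-162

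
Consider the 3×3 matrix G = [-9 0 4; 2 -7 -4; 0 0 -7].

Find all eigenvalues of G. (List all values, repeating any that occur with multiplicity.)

-9, -7, -7

Set up det(sI - G) = 0.
Cofactor expansion gives p(s) = s^3 + 23s^2 + 175s + 441.
Since p(-7) = 0, s = -7 is a root.
Dividing by (s + 7) leaves s^2 + 16s + 63.
The quadratic factors as (s + 9)·(s + 7).
Eigenvalues: -9, -7, -7.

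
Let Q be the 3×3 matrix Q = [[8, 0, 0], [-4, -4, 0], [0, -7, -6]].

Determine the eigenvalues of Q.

-6, -4, 8

Q is lower triangular, so its eigenvalues are the diagonal entries.
Diagonal: 8, -4, -6.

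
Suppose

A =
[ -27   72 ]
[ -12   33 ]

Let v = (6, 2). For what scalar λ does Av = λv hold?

-3

Compute Av: A·(6, 2) = (-18, -6).
Since Av = λv, compare component 1: -18 = λ·6, so λ = -3.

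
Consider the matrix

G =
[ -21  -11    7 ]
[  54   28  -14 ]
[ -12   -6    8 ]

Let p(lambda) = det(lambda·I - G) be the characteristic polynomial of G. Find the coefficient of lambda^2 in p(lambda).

-15

The coefficient of lambda^2 of det(lambda·I - G) is −trace(G).
trace(G) = (-21) + (28) + (8) = 15, so the coefficient is -15.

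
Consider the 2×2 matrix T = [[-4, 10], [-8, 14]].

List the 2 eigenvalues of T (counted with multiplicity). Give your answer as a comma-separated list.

4, 6

det(T - rI) = (-4 - r)(14 - r) - (10)·(-8) = r^2 - 10r + 24.
This factors as (r - 4)·(r - 6) = 0.
Eigenvalues: 4, 6.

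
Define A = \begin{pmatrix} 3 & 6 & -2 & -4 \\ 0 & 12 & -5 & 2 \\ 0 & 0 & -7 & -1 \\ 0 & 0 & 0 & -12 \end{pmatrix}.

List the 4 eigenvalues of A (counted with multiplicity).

-12, -7, 3, 12

A is upper triangular, so its eigenvalues are the diagonal entries.
Diagonal: 3, 12, -7, -12.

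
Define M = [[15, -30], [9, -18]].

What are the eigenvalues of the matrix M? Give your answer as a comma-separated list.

det(M - tI) = (15 - t)(-18 - t) - (-30)·(9) = t^2 + 3t.
This factors as (t + 3)·t = 0.
Eigenvalues: -3, 0.

-3, 0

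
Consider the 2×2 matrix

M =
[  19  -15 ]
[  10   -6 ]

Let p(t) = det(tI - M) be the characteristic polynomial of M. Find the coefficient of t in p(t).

-13

The coefficient of t of det(tI - M) is −trace(M).
trace(M) = (19) + (-6) = 13, so the coefficient is -13.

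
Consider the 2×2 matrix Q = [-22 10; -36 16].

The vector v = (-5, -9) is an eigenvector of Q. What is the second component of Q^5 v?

First find the eigenvalue: Qv = (20, 36) = -4·(-5, -9), so λ = -4.
Then Q^5 v = λ^5·v = (-4)^5·(-5, -9) = -1024·(-5, -9) = (5120, 9216).

9216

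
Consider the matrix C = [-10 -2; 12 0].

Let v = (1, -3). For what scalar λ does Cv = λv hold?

Compute Cv: C·(1, -3) = (-4, 12).
Since Cv = λv, compare component 1: -4 = λ·1, so λ = -4.

-4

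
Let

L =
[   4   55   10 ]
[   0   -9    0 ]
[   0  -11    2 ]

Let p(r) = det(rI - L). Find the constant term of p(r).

72

p(r) = r^3 + 3r^2 - 46r + 72.
The constant term is 72.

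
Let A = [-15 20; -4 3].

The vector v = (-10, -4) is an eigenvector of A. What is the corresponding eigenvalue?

Compute Av: A·(-10, -4) = (70, 28).
Since Av = λv, compare component 1: 70 = λ·-10, so λ = -7.

-7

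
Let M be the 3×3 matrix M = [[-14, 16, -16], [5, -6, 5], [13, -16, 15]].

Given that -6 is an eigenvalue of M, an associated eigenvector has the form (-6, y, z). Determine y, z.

3, 6

We need (M + 6I)v = 0.
M + 6I = [[-8, 16, -16], [5, 0, 5], [13, -16, 21]].
Row 1: (-8)·-6 + (16)·y + (-16)·z = 0
Row 2: (5)·-6 + (0)·y + (5)·z = 0
Row 3: (13)·-6 + (-16)·y + (21)·z = 0
Solving gives y = 3, z = 6.
Check: M·(-6, 3, 6) = (36, -18, -36) = -6·(-6, 3, 6).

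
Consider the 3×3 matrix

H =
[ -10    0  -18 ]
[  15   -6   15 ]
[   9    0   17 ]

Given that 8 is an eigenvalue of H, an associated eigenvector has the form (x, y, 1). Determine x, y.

-1, 0

We need (H - 8I)v = 0.
H - 8I = [[-18, 0, -18], [15, -14, 15], [9, 0, 9]].
Row 1: (-18)·x + (0)·y + (-18)·1 = 0
Row 2: (15)·x + (-14)·y + (15)·1 = 0
Row 3: (9)·x + (0)·y + (9)·1 = 0
Solving gives x = -1, y = 0.
Check: H·(-1, 0, 1) = (-8, 0, 8) = 8·(-1, 0, 1).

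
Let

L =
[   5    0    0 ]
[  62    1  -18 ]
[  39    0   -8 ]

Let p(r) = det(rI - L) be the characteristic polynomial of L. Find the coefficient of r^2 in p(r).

The coefficient of r^2 of det(rI - L) is −trace(L).
trace(L) = (5) + (1) + (-8) = -2, so the coefficient is 2.

2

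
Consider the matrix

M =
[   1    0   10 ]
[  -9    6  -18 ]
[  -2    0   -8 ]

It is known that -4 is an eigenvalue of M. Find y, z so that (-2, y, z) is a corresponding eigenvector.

0, 1

We need (M + 4I)v = 0.
M + 4I = [[5, 0, 10], [-9, 10, -18], [-2, 0, -4]].
Row 1: (5)·-2 + (0)·y + (10)·z = 0
Row 2: (-9)·-2 + (10)·y + (-18)·z = 0
Row 3: (-2)·-2 + (0)·y + (-4)·z = 0
Solving gives y = 0, z = 1.
Check: M·(-2, 0, 1) = (8, 0, -4) = -4·(-2, 0, 1).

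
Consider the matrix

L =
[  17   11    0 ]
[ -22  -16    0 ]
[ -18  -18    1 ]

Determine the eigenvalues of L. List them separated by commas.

-5, 1, 6

Compute the characteristic polynomial p(r) = det(rI - L).
Expanding along the first row, p(r) = r^3 - 2r^2 - 29r + 30.
Rational-root test: r = 1 gives p(1) = 0.
Factor out (r - 1): p(r) = (r - 1)·(r^2 - r - 30).
The quadratic factors as (r + 5)·(r - 6).
Eigenvalues: -5, 1, 6.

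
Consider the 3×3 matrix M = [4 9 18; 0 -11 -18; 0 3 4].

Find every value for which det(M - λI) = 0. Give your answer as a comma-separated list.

-5, -2, 4

The characteristic polynomial is p(s) = det(sI - M).
Expanding the 3×3 determinant: p(s) = s^3 + 3s^2 - 18s - 40.
Try s = -2: p(-2) = 0, so -2 is a root.
Dividing by (s + 2) leaves s^2 + s - 20.
The quadratic factors as (s + 5)·(s - 4).
Eigenvalues: -5, -2, 4.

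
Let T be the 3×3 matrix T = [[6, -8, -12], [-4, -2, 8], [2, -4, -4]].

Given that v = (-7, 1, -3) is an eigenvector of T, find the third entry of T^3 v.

First find the eigenvalue: Tv = (-14, 2, -6) = 2·(-7, 1, -3), so λ = 2.
Then T^3 v = λ^3·v = 2^3·(-7, 1, -3) = 8·(-7, 1, -3) = (-56, 8, -24).

-24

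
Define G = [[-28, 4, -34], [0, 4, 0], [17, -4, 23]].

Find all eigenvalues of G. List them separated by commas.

Compute the characteristic polynomial p(lambda) = det(lambda·I - G).
Cofactor expansion gives p(lambda) = lambda^3 + lambda^2 - 86·lambda + 264.
Rational-root test: lambda = -11 gives p(-11) = 0.
Dividing by (lambda + 11) leaves lambda^2 - 10·lambda + 24.
The quadratic factors as (lambda - 4)·(lambda - 6).
Eigenvalues: -11, 4, 6.

-11, 4, 6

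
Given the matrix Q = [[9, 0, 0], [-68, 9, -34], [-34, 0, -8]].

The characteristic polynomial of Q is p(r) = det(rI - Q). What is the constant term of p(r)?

p(r) = r^3 - 10r^2 - 63r + 648.
The constant term is 648.

648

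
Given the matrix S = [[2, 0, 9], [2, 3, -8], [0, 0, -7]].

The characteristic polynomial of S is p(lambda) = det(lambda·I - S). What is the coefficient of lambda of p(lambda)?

-29

p(lambda) = lambda^3 + 2·lambda^2 - 29·lambda + 42.
The coefficient of lambda is -29.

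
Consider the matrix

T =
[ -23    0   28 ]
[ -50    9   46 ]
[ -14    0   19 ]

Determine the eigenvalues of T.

Set up det(μI - T) = 0.
Cofactor expansion gives p(μ) = μ^3 - 5μ^2 - 81μ + 405.
Try μ = 5: p(5) = 0, so 5 is a root.
Factor out (μ - 5): p(μ) = (μ - 5)·(μ^2 - 81).
The quadratic factors as (μ + 9)·(μ - 9).
Eigenvalues: -9, 5, 9.

-9, 5, 9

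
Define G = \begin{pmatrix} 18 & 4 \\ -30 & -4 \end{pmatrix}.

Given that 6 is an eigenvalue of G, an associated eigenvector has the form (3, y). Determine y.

-9

We need (G - 6I)v = 0.
G - 6I = [[12, 4], [-30, -10]].
Row 1: (12)·3 + (4)·y = 0
Row 2: (-30)·3 + (-10)·y = 0
Solving gives y = -9.
Check: G·(3, -9) = (18, -54) = 6·(3, -9).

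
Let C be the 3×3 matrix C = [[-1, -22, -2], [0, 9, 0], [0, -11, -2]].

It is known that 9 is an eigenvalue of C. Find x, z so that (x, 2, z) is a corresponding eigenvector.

-4, -2

We need (C - 9I)v = 0.
C - 9I = [[-10, -22, -2], [0, 0, 0], [0, -11, -11]].
Row 1: (-10)·x + (-22)·2 + (-2)·z = 0
Row 2: (0)·x + (0)·2 + (0)·z = 0
Row 3: (0)·x + (-11)·2 + (-11)·z = 0
Solving gives x = -4, z = -2.
Check: C·(-4, 2, -2) = (-36, 18, -18) = 9·(-4, 2, -2).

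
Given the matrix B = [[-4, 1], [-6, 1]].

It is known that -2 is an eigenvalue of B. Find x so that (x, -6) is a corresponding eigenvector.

We need (B + 2I)v = 0.
B + 2I = [[-2, 1], [-6, 3]].
Row 1: (-2)·x + (1)·-6 = 0
Row 2: (-6)·x + (3)·-6 = 0
Solving gives x = -3.
Check: B·(-3, -6) = (6, 12) = -2·(-3, -6).

-3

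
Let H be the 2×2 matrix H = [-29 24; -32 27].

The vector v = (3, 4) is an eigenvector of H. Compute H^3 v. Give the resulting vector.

(81, 108)

First find the eigenvalue: Hv = (9, 12) = 3·(3, 4), so λ = 3.
Then H^3 v = λ^3·v = 3^3·(3, 4) = 27·(3, 4) = (81, 108).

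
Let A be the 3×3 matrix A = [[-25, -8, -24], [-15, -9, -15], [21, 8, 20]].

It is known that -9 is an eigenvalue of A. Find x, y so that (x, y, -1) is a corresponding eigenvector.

We need (A + 9I)v = 0.
A + 9I = [[-16, -8, -24], [-15, 0, -15], [21, 8, 29]].
Row 1: (-16)·x + (-8)·y + (-24)·-1 = 0
Row 2: (-15)·x + (0)·y + (-15)·-1 = 0
Row 3: (21)·x + (8)·y + (29)·-1 = 0
Solving gives x = 1, y = 1.
Check: A·(1, 1, -1) = (-9, -9, 9) = -9·(1, 1, -1).

1, 1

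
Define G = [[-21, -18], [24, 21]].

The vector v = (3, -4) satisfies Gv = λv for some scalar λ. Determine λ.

Compute Gv: G·(3, -4) = (9, -12).
Since Gv = λv, compare component 1: 9 = λ·3, so λ = 3.

3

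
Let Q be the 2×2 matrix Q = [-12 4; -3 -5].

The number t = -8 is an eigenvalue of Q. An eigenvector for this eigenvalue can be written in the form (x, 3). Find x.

We need (Q + 8I)v = 0.
Q + 8I = [[-4, 4], [-3, 3]].
Row 1: (-4)·x + (4)·3 = 0
Row 2: (-3)·x + (3)·3 = 0
Solving gives x = 3.
Check: Q·(3, 3) = (-24, -24) = -8·(3, 3).

3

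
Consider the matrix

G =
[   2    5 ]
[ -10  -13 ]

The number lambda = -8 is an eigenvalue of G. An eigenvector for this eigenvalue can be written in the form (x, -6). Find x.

We need (G + 8I)v = 0.
G + 8I = [[10, 5], [-10, -5]].
Row 1: (10)·x + (5)·-6 = 0
Row 2: (-10)·x + (-5)·-6 = 0
Solving gives x = 3.
Check: G·(3, -6) = (-24, 48) = -8·(3, -6).

3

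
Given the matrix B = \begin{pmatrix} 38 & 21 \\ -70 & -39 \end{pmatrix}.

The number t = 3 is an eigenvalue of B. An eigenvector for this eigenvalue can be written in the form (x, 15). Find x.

We need (B - 3I)v = 0.
B - 3I = [[35, 21], [-70, -42]].
Row 1: (35)·x + (21)·15 = 0
Row 2: (-70)·x + (-42)·15 = 0
Solving gives x = -9.
Check: B·(-9, 15) = (-27, 45) = 3·(-9, 15).

-9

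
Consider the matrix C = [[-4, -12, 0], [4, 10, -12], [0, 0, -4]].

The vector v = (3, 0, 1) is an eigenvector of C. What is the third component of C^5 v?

First find the eigenvalue: Cv = (-12, 0, -4) = -4·(3, 0, 1), so λ = -4.
Then C^5 v = λ^5·v = (-4)^5·(3, 0, 1) = -1024·(3, 0, 1) = (-3072, 0, -1024).

-1024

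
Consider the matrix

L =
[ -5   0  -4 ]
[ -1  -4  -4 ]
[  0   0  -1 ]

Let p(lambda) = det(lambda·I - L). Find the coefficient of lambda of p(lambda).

29

p(lambda) = lambda^3 + 10·lambda^2 + 29·lambda + 20.
The coefficient of lambda is 29.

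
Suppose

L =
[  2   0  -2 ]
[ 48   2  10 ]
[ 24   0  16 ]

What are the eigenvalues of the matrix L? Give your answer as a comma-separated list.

2, 8, 10

Set up det(rI - L) = 0.
Expanding the 3×3 determinant: p(r) = r^3 - 20r^2 + 116r - 160.
Try r = 2: p(2) = 0, so 2 is a root.
Factor out (r - 2): p(r) = (r - 2)·(r^2 - 18r + 80).
The quadratic factors as (r - 8)·(r - 10).
Eigenvalues: 2, 8, 10.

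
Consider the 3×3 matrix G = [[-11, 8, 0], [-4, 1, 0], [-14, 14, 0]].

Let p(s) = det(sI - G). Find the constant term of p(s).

0

p(s) = s^3 + 10s^2 + 21s.
The constant term is 0.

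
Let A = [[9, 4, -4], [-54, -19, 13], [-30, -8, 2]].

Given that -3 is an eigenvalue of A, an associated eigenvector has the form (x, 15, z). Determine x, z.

We need (A + 3I)v = 0.
A + 3I = [[12, 4, -4], [-54, -16, 13], [-30, -8, 5]].
Row 1: (12)·x + (4)·15 + (-4)·z = 0
Row 2: (-54)·x + (-16)·15 + (13)·z = 0
Row 3: (-30)·x + (-8)·15 + (5)·z = 0
Solving gives x = -3, z = 6.
Check: A·(-3, 15, 6) = (9, -45, -18) = -3·(-3, 15, 6).

-3, 6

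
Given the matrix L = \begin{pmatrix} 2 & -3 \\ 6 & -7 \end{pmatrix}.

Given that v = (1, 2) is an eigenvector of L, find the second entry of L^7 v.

-32768

First find the eigenvalue: Lv = (-4, -8) = -4·(1, 2), so λ = -4.
Then L^7 v = λ^7·v = (-4)^7·(1, 2) = -16384·(1, 2) = (-16384, -32768).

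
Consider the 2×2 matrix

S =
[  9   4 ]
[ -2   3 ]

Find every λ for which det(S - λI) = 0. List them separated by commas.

det(S - tI) = (9 - t)(3 - t) - (4)·(-2) = t^2 - 12t + 35.
This factors as (t - 5)·(t - 7) = 0.
Eigenvalues: 5, 7.

5, 7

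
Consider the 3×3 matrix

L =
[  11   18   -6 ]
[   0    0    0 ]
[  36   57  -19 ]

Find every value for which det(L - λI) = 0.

-7, -1, 0

Compute the characteristic polynomial p(t) = det(tI - L).
Cofactor expansion gives p(t) = t^3 + 8t^2 + 7t.
Since p(-1) = 0, t = -1 is a root.
Dividing by (t + 1) leaves t^2 + 7t.
The quadratic factors as (t + 7)·t.
Eigenvalues: -7, -1, 0.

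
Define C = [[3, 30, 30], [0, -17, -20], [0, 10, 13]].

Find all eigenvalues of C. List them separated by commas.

-7, 3, 3

Compute the characteristic polynomial p(t) = det(tI - C).
Expanding the 3×3 determinant: p(t) = t^3 + t^2 - 33t + 63.
Rational-root test: t = -7 gives p(-7) = 0.
Dividing by (t + 7) leaves t^2 - 6t + 9.
The quadratic factor is (t - 3)^2.
Eigenvalues: -7, 3, 3.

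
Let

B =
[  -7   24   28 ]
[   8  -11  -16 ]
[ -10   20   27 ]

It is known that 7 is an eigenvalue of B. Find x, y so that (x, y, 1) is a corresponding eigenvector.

2, 0

We need (B - 7I)v = 0.
B - 7I = [[-14, 24, 28], [8, -18, -16], [-10, 20, 20]].
Row 1: (-14)·x + (24)·y + (28)·1 = 0
Row 2: (8)·x + (-18)·y + (-16)·1 = 0
Row 3: (-10)·x + (20)·y + (20)·1 = 0
Solving gives x = 2, y = 0.
Check: B·(2, 0, 1) = (14, 0, 7) = 7·(2, 0, 1).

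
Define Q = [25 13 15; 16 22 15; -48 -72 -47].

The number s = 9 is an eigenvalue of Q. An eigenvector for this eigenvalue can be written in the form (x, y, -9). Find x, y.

6, 3

We need (Q - 9I)v = 0.
Q - 9I = [[16, 13, 15], [16, 13, 15], [-48, -72, -56]].
Row 1: (16)·x + (13)·y + (15)·-9 = 0
Row 2: (16)·x + (13)·y + (15)·-9 = 0
Row 3: (-48)·x + (-72)·y + (-56)·-9 = 0
Solving gives x = 6, y = 3.
Check: Q·(6, 3, -9) = (54, 27, -81) = 9·(6, 3, -9).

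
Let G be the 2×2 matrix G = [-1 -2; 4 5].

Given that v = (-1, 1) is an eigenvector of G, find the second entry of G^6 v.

First find the eigenvalue: Gv = (-1, 1) = 1·(-1, 1), so λ = 1.
Then G^6 v = λ^6·v = 1^6·(-1, 1) = 1·(-1, 1) = (-1, 1).

1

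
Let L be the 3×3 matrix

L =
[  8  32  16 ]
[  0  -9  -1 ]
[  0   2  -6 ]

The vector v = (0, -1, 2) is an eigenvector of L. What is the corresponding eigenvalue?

Compute Lv: L·(0, -1, 2) = (0, 7, -14).
Since Lv = λv, compare component 2: 7 = λ·-1, so λ = -7.

-7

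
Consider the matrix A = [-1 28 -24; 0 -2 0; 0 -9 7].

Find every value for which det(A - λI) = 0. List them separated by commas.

The characteristic polynomial is p(lambda) = det(lambda·I - A).
Expanding along the first row, p(lambda) = lambda^3 - 4·lambda^2 - 19·lambda - 14.
Try lambda = 7: p(7) = 0, so 7 is a root.
Factor out (lambda - 7): p(lambda) = (lambda - 7)·(lambda^2 + 3·lambda + 2).
The quadratic factors as (lambda + 2)·(lambda + 1).
Eigenvalues: -2, -1, 7.

-2, -1, 7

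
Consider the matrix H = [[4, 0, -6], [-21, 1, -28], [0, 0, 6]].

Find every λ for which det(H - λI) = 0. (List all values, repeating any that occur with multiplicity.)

1, 4, 6

The characteristic polynomial is p(μ) = det(μI - H).
Cofactor expansion gives p(μ) = μ^3 - 11μ^2 + 34μ - 24.
Try μ = 1: p(1) = 0, so 1 is a root.
Factor out (μ - 1): p(μ) = (μ - 1)·(μ^2 - 10μ + 24).
The quadratic factors as (μ - 4)·(μ - 6).
Eigenvalues: 1, 4, 6.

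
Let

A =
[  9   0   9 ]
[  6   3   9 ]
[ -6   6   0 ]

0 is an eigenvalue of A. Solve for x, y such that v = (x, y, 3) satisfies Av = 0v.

We need (A)v = 0.
A = [[9, 0, 9], [6, 3, 9], [-6, 6, 0]].
Row 1: (9)·x + (0)·y + (9)·3 = 0
Row 2: (6)·x + (3)·y + (9)·3 = 0
Row 3: (-6)·x + (6)·y + (0)·3 = 0
Solving gives x = -3, y = -3.
Check: A·(-3, -3, 3) = (0, 0, 0) = 0·(-3, -3, 3).

-3, -3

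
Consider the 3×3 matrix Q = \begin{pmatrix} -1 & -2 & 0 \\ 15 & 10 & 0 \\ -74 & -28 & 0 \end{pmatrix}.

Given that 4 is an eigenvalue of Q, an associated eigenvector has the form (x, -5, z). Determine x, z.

2, -2

We need (Q - 4I)v = 0.
Q - 4I = [[-5, -2, 0], [15, 6, 0], [-74, -28, -4]].
Row 1: (-5)·x + (-2)·-5 + (0)·z = 0
Row 2: (15)·x + (6)·-5 + (0)·z = 0
Row 3: (-74)·x + (-28)·-5 + (-4)·z = 0
Solving gives x = 2, z = -2.
Check: Q·(2, -5, -2) = (8, -20, -8) = 4·(2, -5, -2).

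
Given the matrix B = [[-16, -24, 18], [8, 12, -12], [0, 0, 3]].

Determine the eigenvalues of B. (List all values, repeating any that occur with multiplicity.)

-4, 0, 3

Compute the characteristic polynomial p(λ) = det(λI - B).
Expanding the 3×3 determinant: p(λ) = λ^3 + λ^2 - 12λ.
Since p(0) = 0, λ = 0 is a root.
Dividing by λ leaves λ^2 + λ - 12.
The quadratic factors as (λ + 4)·(λ - 3).
Eigenvalues: -4, 0, 3.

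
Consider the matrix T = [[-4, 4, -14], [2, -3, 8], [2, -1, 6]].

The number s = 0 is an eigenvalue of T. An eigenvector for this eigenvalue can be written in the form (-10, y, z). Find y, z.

4, 4

We need (T)v = 0.
T = [[-4, 4, -14], [2, -3, 8], [2, -1, 6]].
Row 1: (-4)·-10 + (4)·y + (-14)·z = 0
Row 2: (2)·-10 + (-3)·y + (8)·z = 0
Row 3: (2)·-10 + (-1)·y + (6)·z = 0
Solving gives y = 4, z = 4.
Check: T·(-10, 4, 4) = (0, 0, 0) = 0·(-10, 4, 4).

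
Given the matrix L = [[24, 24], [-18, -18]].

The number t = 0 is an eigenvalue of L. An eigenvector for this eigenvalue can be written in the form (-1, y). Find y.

1

We need (L)v = 0.
L = [[24, 24], [-18, -18]].
Row 1: (24)·-1 + (24)·y = 0
Row 2: (-18)·-1 + (-18)·y = 0
Solving gives y = 1.
Check: L·(-1, 1) = (0, 0) = 0·(-1, 1).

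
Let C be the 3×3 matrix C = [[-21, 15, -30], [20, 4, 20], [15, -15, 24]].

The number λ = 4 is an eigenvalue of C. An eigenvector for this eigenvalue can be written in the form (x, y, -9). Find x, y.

9, -3

We need (C - 4I)v = 0.
C - 4I = [[-25, 15, -30], [20, 0, 20], [15, -15, 20]].
Row 1: (-25)·x + (15)·y + (-30)·-9 = 0
Row 2: (20)·x + (0)·y + (20)·-9 = 0
Row 3: (15)·x + (-15)·y + (20)·-9 = 0
Solving gives x = 9, y = -3.
Check: C·(9, -3, -9) = (36, -12, -36) = 4·(9, -3, -9).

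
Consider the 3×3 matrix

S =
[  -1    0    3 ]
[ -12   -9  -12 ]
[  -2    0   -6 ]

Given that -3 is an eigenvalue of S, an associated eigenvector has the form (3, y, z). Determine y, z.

-2, -2

We need (S + 3I)v = 0.
S + 3I = [[2, 0, 3], [-12, -6, -12], [-2, 0, -3]].
Row 1: (2)·3 + (0)·y + (3)·z = 0
Row 2: (-12)·3 + (-6)·y + (-12)·z = 0
Row 3: (-2)·3 + (0)·y + (-3)·z = 0
Solving gives y = -2, z = -2.
Check: S·(3, -2, -2) = (-9, 6, 6) = -3·(3, -2, -2).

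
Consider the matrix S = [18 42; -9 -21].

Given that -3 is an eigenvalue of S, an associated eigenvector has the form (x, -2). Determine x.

We need (S + 3I)v = 0.
S + 3I = [[21, 42], [-9, -18]].
Row 1: (21)·x + (42)·-2 = 0
Row 2: (-9)·x + (-18)·-2 = 0
Solving gives x = 4.
Check: S·(4, -2) = (-12, 6) = -3·(4, -2).

4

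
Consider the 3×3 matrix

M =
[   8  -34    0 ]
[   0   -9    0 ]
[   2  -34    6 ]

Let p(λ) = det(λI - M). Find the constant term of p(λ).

p(λ) = λ^3 - 5λ^2 - 78λ + 432.
The constant term is 432.

432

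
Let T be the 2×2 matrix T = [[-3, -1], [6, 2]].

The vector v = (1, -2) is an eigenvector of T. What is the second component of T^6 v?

-2

First find the eigenvalue: Tv = (-1, 2) = -1·(1, -2), so λ = -1.
Then T^6 v = λ^6·v = (-1)^6·(1, -2) = 1·(1, -2) = (1, -2).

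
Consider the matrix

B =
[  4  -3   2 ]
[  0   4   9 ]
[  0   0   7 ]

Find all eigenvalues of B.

4, 4, 7

B is upper triangular, so its eigenvalues are the diagonal entries.
Diagonal: 4, 4, 7.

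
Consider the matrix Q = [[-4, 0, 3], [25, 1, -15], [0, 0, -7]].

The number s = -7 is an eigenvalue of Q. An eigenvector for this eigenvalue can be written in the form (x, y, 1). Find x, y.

-1, 5

We need (Q + 7I)v = 0.
Q + 7I = [[3, 0, 3], [25, 8, -15], [0, 0, 0]].
Row 1: (3)·x + (0)·y + (3)·1 = 0
Row 2: (25)·x + (8)·y + (-15)·1 = 0
Row 3: (0)·x + (0)·y + (0)·1 = 0
Solving gives x = -1, y = 5.
Check: Q·(-1, 5, 1) = (7, -35, -7) = -7·(-1, 5, 1).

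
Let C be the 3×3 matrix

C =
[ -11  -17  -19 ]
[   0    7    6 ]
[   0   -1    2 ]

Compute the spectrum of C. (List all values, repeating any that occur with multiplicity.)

The characteristic polynomial is p(s) = det(sI - C).
Expanding the 3×3 determinant: p(s) = s^3 + 2s^2 - 79s + 220.
Try s = 5: p(5) = 0, so 5 is a root.
Dividing by (s - 5) leaves s^2 + 7s - 44.
The quadratic factors as (s + 11)·(s - 4).
Eigenvalues: -11, 4, 5.

-11, 4, 5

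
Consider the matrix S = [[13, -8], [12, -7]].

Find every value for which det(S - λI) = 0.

det(S - λI) = (13 - λ)(-7 - λ) - (-8)·(12) = λ^2 - 6λ + 5.
This factors as (λ - 1)·(λ - 5) = 0.
Eigenvalues: 1, 5.

1, 5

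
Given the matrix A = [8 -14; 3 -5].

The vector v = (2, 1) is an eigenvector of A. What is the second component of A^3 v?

First find the eigenvalue: Av = (2, 1) = 1·(2, 1), so λ = 1.
Then A^3 v = λ^3·v = 1^3·(2, 1) = 1·(2, 1) = (2, 1).

1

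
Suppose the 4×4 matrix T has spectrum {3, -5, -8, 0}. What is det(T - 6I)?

If T has eigenvalues 3, -5, -8, 0, then T - 6I has eigenvalues -3, -11, -14, -6.
det(T - 6I) = (-3) · (-11) · (-14) · (-6) = 2772.

2772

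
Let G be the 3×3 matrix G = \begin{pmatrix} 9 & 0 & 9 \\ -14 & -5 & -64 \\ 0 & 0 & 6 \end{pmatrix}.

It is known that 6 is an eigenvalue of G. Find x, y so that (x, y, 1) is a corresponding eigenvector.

We need (G - 6I)v = 0.
G - 6I = [[3, 0, 9], [-14, -11, -64], [0, 0, 0]].
Row 1: (3)·x + (0)·y + (9)·1 = 0
Row 2: (-14)·x + (-11)·y + (-64)·1 = 0
Row 3: (0)·x + (0)·y + (0)·1 = 0
Solving gives x = -3, y = -2.
Check: G·(-3, -2, 1) = (-18, -12, 6) = 6·(-3, -2, 1).

-3, -2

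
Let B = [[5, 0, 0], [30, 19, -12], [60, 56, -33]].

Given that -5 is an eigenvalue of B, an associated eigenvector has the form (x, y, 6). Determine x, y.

We need (B + 5I)v = 0.
B + 5I = [[10, 0, 0], [30, 24, -12], [60, 56, -28]].
Row 1: (10)·x + (0)·y + (0)·6 = 0
Row 2: (30)·x + (24)·y + (-12)·6 = 0
Row 3: (60)·x + (56)·y + (-28)·6 = 0
Solving gives x = 0, y = 3.
Check: B·(0, 3, 6) = (0, -15, -30) = -5·(0, 3, 6).

0, 3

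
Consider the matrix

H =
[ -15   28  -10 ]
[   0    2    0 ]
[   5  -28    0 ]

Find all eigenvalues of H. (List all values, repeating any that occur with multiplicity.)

-10, -5, 2

Set up det(lambda·I - H) = 0.
Expanding along the first row, p(lambda) = lambda^3 + 13·lambda^2 + 20·lambda - 100.
Since p(2) = 0, lambda = 2 is a root.
Dividing by (lambda - 2) leaves lambda^2 + 15·lambda + 50.
The quadratic factors as (lambda + 10)·(lambda + 5).
Eigenvalues: -10, -5, 2.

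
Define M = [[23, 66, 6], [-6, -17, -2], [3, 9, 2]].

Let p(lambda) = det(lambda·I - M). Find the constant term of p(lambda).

p(lambda) = lambda^3 - 8·lambda^2 + 17·lambda - 10.
The constant term is -10.

-10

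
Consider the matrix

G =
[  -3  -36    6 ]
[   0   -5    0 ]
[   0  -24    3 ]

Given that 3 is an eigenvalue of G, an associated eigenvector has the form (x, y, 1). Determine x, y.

We need (G - 3I)v = 0.
G - 3I = [[-6, -36, 6], [0, -8, 0], [0, -24, 0]].
Row 1: (-6)·x + (-36)·y + (6)·1 = 0
Row 2: (0)·x + (-8)·y + (0)·1 = 0
Row 3: (0)·x + (-24)·y + (0)·1 = 0
Solving gives x = 1, y = 0.
Check: G·(1, 0, 1) = (3, 0, 3) = 3·(1, 0, 1).

1, 0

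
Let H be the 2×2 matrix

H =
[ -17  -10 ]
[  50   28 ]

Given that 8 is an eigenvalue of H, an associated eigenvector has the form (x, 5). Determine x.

-2

We need (H - 8I)v = 0.
H - 8I = [[-25, -10], [50, 20]].
Row 1: (-25)·x + (-10)·5 = 0
Row 2: (50)·x + (20)·5 = 0
Solving gives x = -2.
Check: H·(-2, 5) = (-16, 40) = 8·(-2, 5).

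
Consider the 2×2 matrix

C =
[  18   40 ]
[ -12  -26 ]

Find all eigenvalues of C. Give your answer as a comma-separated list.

-6, -2

det(C - tI) = (18 - t)(-26 - t) - (40)·(-12) = t^2 + 8t + 12.
This factors as (t + 6)·(t + 2) = 0.
Eigenvalues: -6, -2.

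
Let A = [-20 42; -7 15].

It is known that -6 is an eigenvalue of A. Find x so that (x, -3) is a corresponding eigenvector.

We need (A + 6I)v = 0.
A + 6I = [[-14, 42], [-7, 21]].
Row 1: (-14)·x + (42)·-3 = 0
Row 2: (-7)·x + (21)·-3 = 0
Solving gives x = -9.
Check: A·(-9, -3) = (54, 18) = -6·(-9, -3).

-9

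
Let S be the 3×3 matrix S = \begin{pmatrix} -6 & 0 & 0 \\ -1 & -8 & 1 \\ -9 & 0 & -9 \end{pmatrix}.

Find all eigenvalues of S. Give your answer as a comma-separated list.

-9, -8, -6

Set up det(tI - S) = 0.
Cofactor expansion gives p(t) = t^3 + 23t^2 + 174t + 432.
Try t = -8: p(-8) = 0, so -8 is a root.
Factor out (t + 8): p(t) = (t + 8)·(t^2 + 15t + 54).
The quadratic factors as (t + 9)·(t + 6).
Eigenvalues: -9, -8, -6.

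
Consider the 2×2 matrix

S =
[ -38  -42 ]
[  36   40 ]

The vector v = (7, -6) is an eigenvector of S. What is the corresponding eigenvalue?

Compute Sv: S·(7, -6) = (-14, 12).
Since Sv = λv, compare component 1: -14 = λ·7, so λ = -2.

-2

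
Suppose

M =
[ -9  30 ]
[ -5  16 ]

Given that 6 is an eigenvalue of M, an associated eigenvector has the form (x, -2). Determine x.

-4

We need (M - 6I)v = 0.
M - 6I = [[-15, 30], [-5, 10]].
Row 1: (-15)·x + (30)·-2 = 0
Row 2: (-5)·x + (10)·-2 = 0
Solving gives x = -4.
Check: M·(-4, -2) = (-24, -12) = 6·(-4, -2).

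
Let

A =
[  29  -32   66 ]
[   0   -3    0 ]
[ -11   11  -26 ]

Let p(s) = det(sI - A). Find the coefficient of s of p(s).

-37

p(s) = s^3 - 37s - 84.
The coefficient of s is -37.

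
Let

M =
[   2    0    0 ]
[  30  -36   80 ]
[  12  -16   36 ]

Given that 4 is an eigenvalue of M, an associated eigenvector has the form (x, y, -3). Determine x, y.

0, -6

We need (M - 4I)v = 0.
M - 4I = [[-2, 0, 0], [30, -40, 80], [12, -16, 32]].
Row 1: (-2)·x + (0)·y + (0)·-3 = 0
Row 2: (30)·x + (-40)·y + (80)·-3 = 0
Row 3: (12)·x + (-16)·y + (32)·-3 = 0
Solving gives x = 0, y = -6.
Check: M·(0, -6, -3) = (0, -24, -12) = 4·(0, -6, -3).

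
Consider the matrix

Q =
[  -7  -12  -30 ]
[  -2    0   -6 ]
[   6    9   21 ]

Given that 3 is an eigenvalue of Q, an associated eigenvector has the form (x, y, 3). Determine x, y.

-9, 0

We need (Q - 3I)v = 0.
Q - 3I = [[-10, -12, -30], [-2, -3, -6], [6, 9, 18]].
Row 1: (-10)·x + (-12)·y + (-30)·3 = 0
Row 2: (-2)·x + (-3)·y + (-6)·3 = 0
Row 3: (6)·x + (9)·y + (18)·3 = 0
Solving gives x = -9, y = 0.
Check: Q·(-9, 0, 3) = (-27, 0, 9) = 3·(-9, 0, 3).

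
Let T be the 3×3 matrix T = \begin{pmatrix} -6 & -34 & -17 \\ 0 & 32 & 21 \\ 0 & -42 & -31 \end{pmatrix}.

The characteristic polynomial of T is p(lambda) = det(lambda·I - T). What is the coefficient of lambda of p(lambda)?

p(lambda) = lambda^3 + 5·lambda^2 - 116·lambda - 660.
The coefficient of lambda is -116.

-116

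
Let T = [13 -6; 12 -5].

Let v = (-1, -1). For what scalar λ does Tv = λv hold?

7

Compute Tv: T·(-1, -1) = (-7, -7).
Since Tv = λv, compare component 1: -7 = λ·-1, so λ = 7.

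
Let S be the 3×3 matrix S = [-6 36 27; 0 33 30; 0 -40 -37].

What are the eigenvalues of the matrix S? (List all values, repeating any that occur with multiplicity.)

-7, -6, 3

Set up det(tI - S) = 0.
Expanding along the first row, p(t) = t^3 + 10t^2 + 3t - 126.
Since p(3) = 0, t = 3 is a root.
Dividing by (t - 3) leaves t^2 + 13t + 42.
The quadratic factors as (t + 7)·(t + 6).
Eigenvalues: -7, -6, 3.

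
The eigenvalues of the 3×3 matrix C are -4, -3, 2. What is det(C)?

det(C) is the product of the eigenvalues: (-4) · (-3) · (2) = 24.

24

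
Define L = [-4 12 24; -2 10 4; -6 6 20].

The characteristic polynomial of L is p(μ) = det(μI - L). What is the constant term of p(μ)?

-640

p(μ) = μ^3 - 26μ^2 + 224μ - 640.
The constant term is -640.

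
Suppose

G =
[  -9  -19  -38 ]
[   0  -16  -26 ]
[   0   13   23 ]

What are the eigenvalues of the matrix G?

Compute the characteristic polynomial p(s) = det(sI - G).
Expanding the 3×3 determinant: p(s) = s^3 + 2s^2 - 93s - 270.
Rational-root test: s = -9 gives p(-9) = 0.
Dividing by (s + 9) leaves s^2 - 7s - 30.
The quadratic factors as (s + 3)·(s - 10).
Eigenvalues: -9, -3, 10.

-9, -3, 10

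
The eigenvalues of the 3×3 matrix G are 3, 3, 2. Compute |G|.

18

det(G) is the product of the eigenvalues: (3) · (3) · (2) = 18.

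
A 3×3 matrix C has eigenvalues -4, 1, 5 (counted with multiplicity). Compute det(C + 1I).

-36

If C has eigenvalues -4, 1, 5, then C + 1I has eigenvalues -3, 2, 6.
det(C + 1I) = (-3) · (2) · (6) = -36.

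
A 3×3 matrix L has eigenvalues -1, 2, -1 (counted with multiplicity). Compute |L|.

det(L) is the product of the eigenvalues: (-1) · (2) · (-1) = 2.

2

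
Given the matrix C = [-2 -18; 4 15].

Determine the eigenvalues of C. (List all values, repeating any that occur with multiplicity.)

det(C - sI) = (-2 - s)(15 - s) - (-18)·(4) = s^2 - 13s + 42.
This factors as (s - 6)·(s - 7) = 0.
Eigenvalues: 6, 7.

6, 7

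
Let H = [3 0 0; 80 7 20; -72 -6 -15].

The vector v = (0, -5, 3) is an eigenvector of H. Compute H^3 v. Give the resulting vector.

(0, 625, -375)

First find the eigenvalue: Hv = (0, 25, -15) = -5·(0, -5, 3), so λ = -5.
Then H^3 v = λ^3·v = (-5)^3·(0, -5, 3) = -125·(0, -5, 3) = (0, 625, -375).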